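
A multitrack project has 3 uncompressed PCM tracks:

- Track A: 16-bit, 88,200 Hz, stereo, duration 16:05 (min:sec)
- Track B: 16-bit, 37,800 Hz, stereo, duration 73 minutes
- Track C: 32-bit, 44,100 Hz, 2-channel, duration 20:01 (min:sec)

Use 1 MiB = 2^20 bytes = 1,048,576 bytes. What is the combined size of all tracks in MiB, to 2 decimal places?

1360.34 MiB

Track A: 16:05 (min:sec) = 965 s; 88,200 × 965 × 2 × 2 = 340,452,000 bytes.
Track B: 73 minutes = 4,380 s; 37,800 × 4,380 × 2 × 2 = 662,256,000 bytes.
Track C: 20:01 (min:sec) = 1,201 s; 44,100 × 1,201 × 4 × 2 = 423,712,800 bytes.
Total = 1,426,420,800 bytes = 1360.34 MiB.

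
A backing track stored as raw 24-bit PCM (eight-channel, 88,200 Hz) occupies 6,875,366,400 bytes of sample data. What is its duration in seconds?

3,248 seconds

Byte rate = 88,200 × 3 × 8 = 2,116,800 bytes/s.
Duration = 6,875,366,400 / 2,116,800 = 3,248 s.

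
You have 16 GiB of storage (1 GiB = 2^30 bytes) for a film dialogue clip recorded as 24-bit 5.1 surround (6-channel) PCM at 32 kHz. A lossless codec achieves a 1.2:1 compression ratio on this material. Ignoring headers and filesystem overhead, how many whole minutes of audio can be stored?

596 minutes

Uncompressed byte rate = 32,000 × 3 × 6 = 576,000 bytes/s.
After 1.2:1 compression, effective rate ≈ 480000 bytes/s.
Capacity = 16 × 1,073,741,824 = 17,179,869,184 bytes.
17,179,869,184 / effective rate ≈ 35791.39 s → 596 minutes.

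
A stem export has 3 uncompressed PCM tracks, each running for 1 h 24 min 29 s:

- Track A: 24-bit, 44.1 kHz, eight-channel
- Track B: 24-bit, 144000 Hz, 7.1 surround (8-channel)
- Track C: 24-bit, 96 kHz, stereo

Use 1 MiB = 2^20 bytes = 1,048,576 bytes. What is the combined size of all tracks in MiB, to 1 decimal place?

1 h 24 min 29 s = 5,069 s.
Track A: 44,100 × 5,069 × 3 × 8 = 5,365,029,600 bytes.
Track B: 144,000 × 5,069 × 3 × 8 = 17,518,464,000 bytes.
Track C: 96,000 × 5,069 × 3 × 2 = 2,919,744,000 bytes.
Total = 25,803,237,600 bytes = 24607.9 MiB.

24607.9 MiB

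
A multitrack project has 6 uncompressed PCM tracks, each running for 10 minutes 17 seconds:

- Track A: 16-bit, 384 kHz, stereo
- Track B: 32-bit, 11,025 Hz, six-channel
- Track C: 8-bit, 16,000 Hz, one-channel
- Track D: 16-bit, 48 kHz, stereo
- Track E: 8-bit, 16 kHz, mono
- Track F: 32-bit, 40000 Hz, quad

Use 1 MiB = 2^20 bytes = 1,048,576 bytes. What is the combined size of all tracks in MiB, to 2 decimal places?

10 minutes 17 seconds = 617 s.
Track A: 384,000 × 617 × 2 × 2 = 947,712,000 bytes.
Track B: 11,025 × 617 × 4 × 6 = 163,258,200 bytes.
Track C: 16,000 × 617 × 1 × 1 = 9,872,000 bytes.
Track D: 48,000 × 617 × 2 × 2 = 118,464,000 bytes.
Track E: 16,000 × 617 × 1 × 1 = 9,872,000 bytes.
Track F: 40,000 × 617 × 4 × 4 = 394,880,000 bytes.
Total = 1,644,058,200 bytes = 1567.90 MiB.

1567.90 MiB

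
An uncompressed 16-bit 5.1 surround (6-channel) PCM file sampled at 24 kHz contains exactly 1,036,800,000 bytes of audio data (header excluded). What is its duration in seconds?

3,600 seconds

Byte rate = 24,000 × 2 × 6 = 288,000 bytes/s.
Duration = 1,036,800,000 / 288,000 = 3,600 s.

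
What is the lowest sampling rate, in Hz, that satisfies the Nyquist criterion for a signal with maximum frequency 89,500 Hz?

Minimum sample rate = 2 × 89,500 Hz = 179,000 Hz.

179,000 Hz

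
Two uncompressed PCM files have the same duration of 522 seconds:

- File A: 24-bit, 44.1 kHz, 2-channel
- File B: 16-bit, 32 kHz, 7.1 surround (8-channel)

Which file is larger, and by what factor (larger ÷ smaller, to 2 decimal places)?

File B, by a factor of 1.93

File A: 44,100 × 3 × 2 = 264,600 bytes/s.
File B: 32,000 × 2 × 8 = 512,000 bytes/s.
File B is larger; ratio = 267,264,000 / 138,121,200 = 1.93.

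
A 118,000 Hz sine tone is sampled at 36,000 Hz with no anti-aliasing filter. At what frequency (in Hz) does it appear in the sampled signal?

Nyquist = 36,000/2 = 18,000 Hz; 118,000 Hz exceeds it.
Alias = |118,000 − 3×36,000| = |118,000 − 108,000| = 10,000 Hz.

10,000 Hz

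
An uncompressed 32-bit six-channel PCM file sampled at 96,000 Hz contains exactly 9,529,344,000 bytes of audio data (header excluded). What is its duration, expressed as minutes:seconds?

68:56

Byte rate = 96,000 × 4 × 6 = 2,304,000 bytes/s.
Duration = 9,529,344,000 / 2,304,000 = 4,136 s.
4,136 s = 68:56.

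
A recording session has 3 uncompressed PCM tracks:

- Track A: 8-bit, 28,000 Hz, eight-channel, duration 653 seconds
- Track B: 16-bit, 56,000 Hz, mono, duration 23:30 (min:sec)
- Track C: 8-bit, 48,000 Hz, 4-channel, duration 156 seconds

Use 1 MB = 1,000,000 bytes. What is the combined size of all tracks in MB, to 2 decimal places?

334.14 MB

Track A: 28,000 × 653 × 1 × 8 = 146,272,000 bytes.
Track B: 23:30 (min:sec) = 1,410 s; 56,000 × 1,410 × 2 × 1 = 157,920,000 bytes.
Track C: 48,000 × 156 × 1 × 4 = 29,952,000 bytes.
Total = 334,144,000 bytes = 334.14 MB.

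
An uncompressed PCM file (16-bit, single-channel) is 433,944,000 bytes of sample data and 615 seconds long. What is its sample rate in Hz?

Bytes = sample_rate × seconds × bytes_per_sample × channels.
sample_rate = 433,944,000 / (615 × 2 × 1) = 433,944,000 / 1,230 = 352,800 Hz.

352,800 Hz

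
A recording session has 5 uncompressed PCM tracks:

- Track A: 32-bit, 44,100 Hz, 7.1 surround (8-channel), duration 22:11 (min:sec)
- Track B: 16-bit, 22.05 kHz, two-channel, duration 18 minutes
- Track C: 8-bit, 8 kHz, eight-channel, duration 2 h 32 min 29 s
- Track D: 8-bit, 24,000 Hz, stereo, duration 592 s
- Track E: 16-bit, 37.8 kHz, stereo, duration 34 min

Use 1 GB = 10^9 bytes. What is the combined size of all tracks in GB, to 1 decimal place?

Track A: 22:11 (min:sec) = 1,331 s; 44,100 × 1,331 × 4 × 8 = 1,878,307,200 bytes.
Track B: 18 minutes = 1,080 s; 22,050 × 1,080 × 2 × 2 = 95,256,000 bytes.
Track C: 2 h 32 min 29 s = 9,149 s; 8,000 × 9,149 × 1 × 8 = 585,536,000 bytes.
Track D: 24,000 × 592 × 1 × 2 = 28,416,000 bytes.
Track E: 34 min = 2,040 s; 37,800 × 2,040 × 2 × 2 = 308,448,000 bytes.
Total = 2,895,963,200 bytes = 2.9 GB.

2.9 GB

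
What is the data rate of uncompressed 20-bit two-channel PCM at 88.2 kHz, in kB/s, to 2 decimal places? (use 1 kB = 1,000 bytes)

441.00 kB/s

Bit rate = 88,200 × 20 × 2 = 3,528,000 bits/s.
3,528,000 / 8 = 441,000 B/s = 441.00 kB/s.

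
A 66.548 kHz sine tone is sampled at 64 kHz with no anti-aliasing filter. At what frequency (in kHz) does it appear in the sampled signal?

Nyquist = 64,000/2 = 32,000 Hz; 66,548 Hz exceeds it.
Alias = |66,548 − 1×64,000| = |66,548 − 64,000| = 2,548 Hz = 2.548 kHz.

2.548 kHz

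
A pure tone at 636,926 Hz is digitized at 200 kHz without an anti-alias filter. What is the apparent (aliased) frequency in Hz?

36,926 Hz

Nyquist = 200,000/2 = 100,000 Hz; 636,926 Hz exceeds it.
Alias = |636,926 − 3×200,000| = |636,926 − 600,000| = 36,926 Hz.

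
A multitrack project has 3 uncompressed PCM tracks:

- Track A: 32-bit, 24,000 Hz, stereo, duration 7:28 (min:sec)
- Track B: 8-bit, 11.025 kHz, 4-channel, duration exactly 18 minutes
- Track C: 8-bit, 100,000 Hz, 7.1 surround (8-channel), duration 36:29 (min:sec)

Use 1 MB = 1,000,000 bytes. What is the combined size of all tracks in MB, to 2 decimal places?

Track A: 7:28 (min:sec) = 448 s; 24,000 × 448 × 4 × 2 = 86,016,000 bytes.
Track B: exactly 18 minutes = 1,080 s; 11,025 × 1,080 × 1 × 4 = 47,628,000 bytes.
Track C: 36:29 (min:sec) = 2,189 s; 100,000 × 2,189 × 1 × 8 = 1,751,200,000 bytes.
Total = 1,884,844,000 bytes = 1884.84 MB.

1884.84 MB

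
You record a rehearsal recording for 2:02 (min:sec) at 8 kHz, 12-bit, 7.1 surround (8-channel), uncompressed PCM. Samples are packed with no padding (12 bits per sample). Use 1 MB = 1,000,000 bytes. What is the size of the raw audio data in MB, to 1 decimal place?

11.7 MB

Duration = 2:02 (min:sec) = 122 s.
Bits = 8,000 × 122 × 12 × 8 = 93,696,000 bits = 11,712,000 bytes.
11,712,000 / 1,000,000 = 11.7 MB.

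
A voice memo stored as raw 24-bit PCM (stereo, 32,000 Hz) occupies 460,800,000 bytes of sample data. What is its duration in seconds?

2,400 seconds

Byte rate = 32,000 × 3 × 2 = 192,000 bytes/s.
Duration = 460,800,000 / 192,000 = 2,400 s.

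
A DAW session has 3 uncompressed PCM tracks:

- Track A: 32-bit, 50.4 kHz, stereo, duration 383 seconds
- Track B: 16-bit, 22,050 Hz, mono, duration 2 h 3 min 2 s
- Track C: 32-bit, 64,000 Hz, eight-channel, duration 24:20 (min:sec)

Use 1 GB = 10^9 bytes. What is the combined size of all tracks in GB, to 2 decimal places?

3.47 GB

Track A: 50,400 × 383 × 4 × 2 = 154,425,600 bytes.
Track B: 2 h 3 min 2 s = 7,382 s; 22,050 × 7,382 × 2 × 1 = 325,546,200 bytes.
Track C: 24:20 (min:sec) = 1,460 s; 64,000 × 1,460 × 4 × 8 = 2,990,080,000 bytes.
Total = 3,470,051,800 bytes = 3.47 GB.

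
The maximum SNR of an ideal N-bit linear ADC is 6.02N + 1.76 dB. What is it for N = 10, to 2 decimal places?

61.96 dB

6.02 × 10 + 1.76 = 61.96 dB.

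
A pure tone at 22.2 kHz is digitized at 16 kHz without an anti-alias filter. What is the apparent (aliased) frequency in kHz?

Nyquist = 16,000/2 = 8,000 Hz; 22,200 Hz exceeds it.
Alias = |22,200 − 1×16,000| = |22,200 − 16,000| = 6,200 Hz = 6.2 kHz.

6.2 kHz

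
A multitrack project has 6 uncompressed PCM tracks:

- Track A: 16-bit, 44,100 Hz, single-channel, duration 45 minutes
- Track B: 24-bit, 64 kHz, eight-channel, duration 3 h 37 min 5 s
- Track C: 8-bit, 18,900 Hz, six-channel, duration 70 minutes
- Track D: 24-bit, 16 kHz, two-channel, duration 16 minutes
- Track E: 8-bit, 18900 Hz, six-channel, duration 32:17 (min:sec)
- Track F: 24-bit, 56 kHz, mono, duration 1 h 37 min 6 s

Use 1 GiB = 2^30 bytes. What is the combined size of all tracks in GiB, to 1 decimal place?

20.5 GiB

Track A: 45 minutes = 2,700 s; 44,100 × 2,700 × 2 × 1 = 238,140,000 bytes.
Track B: 3 h 37 min 5 s = 13,025 s; 64,000 × 13,025 × 3 × 8 = 20,006,400,000 bytes.
Track C: 70 minutes = 4,200 s; 18,900 × 4,200 × 1 × 6 = 476,280,000 bytes.
Track D: 16 minutes = 960 s; 16,000 × 960 × 3 × 2 = 92,160,000 bytes.
Track E: 32:17 (min:sec) = 1,937 s; 18,900 × 1,937 × 1 × 6 = 219,655,800 bytes.
Track F: 1 h 37 min 6 s = 5,826 s; 56,000 × 5,826 × 3 × 1 = 978,768,000 bytes.
Total = 22,011,403,800 bytes = 20.5 GiB.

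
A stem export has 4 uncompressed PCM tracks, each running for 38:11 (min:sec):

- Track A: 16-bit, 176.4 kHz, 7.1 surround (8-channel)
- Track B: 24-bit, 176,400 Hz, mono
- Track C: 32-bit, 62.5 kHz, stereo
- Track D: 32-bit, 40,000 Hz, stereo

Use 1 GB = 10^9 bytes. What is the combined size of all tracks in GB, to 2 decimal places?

38:11 (min:sec) = 2,291 s.
Track A: 176,400 × 2,291 × 2 × 8 = 6,466,118,400 bytes.
Track B: 176,400 × 2,291 × 3 × 1 = 1,212,397,200 bytes.
Track C: 62,500 × 2,291 × 4 × 2 = 1,145,500,000 bytes.
Track D: 40,000 × 2,291 × 4 × 2 = 733,120,000 bytes.
Total = 9,557,135,600 bytes = 9.56 GB.

9.56 GB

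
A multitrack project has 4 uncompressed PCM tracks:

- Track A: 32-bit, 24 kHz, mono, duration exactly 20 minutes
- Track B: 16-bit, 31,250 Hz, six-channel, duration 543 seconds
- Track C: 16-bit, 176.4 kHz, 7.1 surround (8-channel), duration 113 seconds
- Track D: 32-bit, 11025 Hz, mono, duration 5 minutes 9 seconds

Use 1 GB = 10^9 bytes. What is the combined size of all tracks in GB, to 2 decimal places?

0.65 GB

Track A: exactly 20 minutes = 1,200 s; 24,000 × 1,200 × 4 × 1 = 115,200,000 bytes.
Track B: 31,250 × 543 × 2 × 6 = 203,625,000 bytes.
Track C: 176,400 × 113 × 2 × 8 = 318,931,200 bytes.
Track D: 5 minutes 9 seconds = 309 s; 11,025 × 309 × 4 × 1 = 13,626,900 bytes.
Total = 651,383,100 bytes = 0.65 GB.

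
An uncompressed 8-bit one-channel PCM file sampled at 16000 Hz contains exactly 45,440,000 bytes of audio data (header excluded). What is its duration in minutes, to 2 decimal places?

47.33 minutes

Byte rate = 16,000 × 1 × 1 = 16,000 bytes/s.
Duration = 45,440,000 / 16,000 = 2,840 s.
2,840 s / 60 = 47.33 minutes.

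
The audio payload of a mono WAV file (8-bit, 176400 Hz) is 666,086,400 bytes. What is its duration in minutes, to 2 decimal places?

62.93 minutes

Byte rate = 176,400 × 1 × 1 = 176,400 bytes/s.
Duration = 666,086,400 / 176,400 = 3,776 s.
3,776 s / 60 = 62.93 minutes.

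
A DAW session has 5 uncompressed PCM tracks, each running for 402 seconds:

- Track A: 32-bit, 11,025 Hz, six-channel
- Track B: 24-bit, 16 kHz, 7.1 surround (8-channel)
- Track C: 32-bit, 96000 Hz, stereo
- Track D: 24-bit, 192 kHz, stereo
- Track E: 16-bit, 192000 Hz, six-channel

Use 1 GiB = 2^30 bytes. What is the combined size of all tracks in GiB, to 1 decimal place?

1.8 GiB

Track A: 11,025 × 402 × 4 × 6 = 106,369,200 bytes.
Track B: 16,000 × 402 × 3 × 8 = 154,368,000 bytes.
Track C: 96,000 × 402 × 4 × 2 = 308,736,000 bytes.
Track D: 192,000 × 402 × 3 × 2 = 463,104,000 bytes.
Track E: 192,000 × 402 × 2 × 6 = 926,208,000 bytes.
Total = 1,958,785,200 bytes = 1.8 GiB.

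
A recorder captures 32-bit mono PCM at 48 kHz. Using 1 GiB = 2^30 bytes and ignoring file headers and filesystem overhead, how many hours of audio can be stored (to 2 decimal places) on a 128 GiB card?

Uncompressed byte rate = 48,000 × 4 × 1 = 192,000 bytes/s.
Capacity = 128 × 1,073,741,824 = 137,438,953,472 bytes.
137,438,953,472 / 192,000 ≈ 715827.88 s → 198.84 hours.

198.84 hours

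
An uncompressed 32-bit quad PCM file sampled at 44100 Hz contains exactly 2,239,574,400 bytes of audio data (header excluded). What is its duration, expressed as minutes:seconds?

Byte rate = 44,100 × 4 × 4 = 705,600 bytes/s.
Duration = 2,239,574,400 / 705,600 = 3,174 s.
3,174 s = 52:54.

52:54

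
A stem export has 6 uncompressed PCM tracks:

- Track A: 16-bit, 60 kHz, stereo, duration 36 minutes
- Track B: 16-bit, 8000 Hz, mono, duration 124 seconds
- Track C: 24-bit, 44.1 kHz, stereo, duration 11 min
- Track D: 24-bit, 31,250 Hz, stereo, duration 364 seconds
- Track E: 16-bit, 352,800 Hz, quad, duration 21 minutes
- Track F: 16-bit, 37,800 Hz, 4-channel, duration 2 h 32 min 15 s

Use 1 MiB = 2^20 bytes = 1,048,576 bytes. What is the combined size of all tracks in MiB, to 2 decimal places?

Track A: 36 minutes = 2,160 s; 60,000 × 2,160 × 2 × 2 = 518,400,000 bytes.
Track B: 8,000 × 124 × 2 × 1 = 1,984,000 bytes.
Track C: 11 min = 660 s; 44,100 × 660 × 3 × 2 = 174,636,000 bytes.
Track D: 31,250 × 364 × 3 × 2 = 68,250,000 bytes.
Track E: 21 minutes = 1,260 s; 352,800 × 1,260 × 2 × 4 = 3,556,224,000 bytes.
Track F: 2 h 32 min 15 s = 9,135 s; 37,800 × 9,135 × 2 × 4 = 2,762,424,000 bytes.
Total = 7,081,918,000 bytes = 6753.84 MiB.

6753.84 MiB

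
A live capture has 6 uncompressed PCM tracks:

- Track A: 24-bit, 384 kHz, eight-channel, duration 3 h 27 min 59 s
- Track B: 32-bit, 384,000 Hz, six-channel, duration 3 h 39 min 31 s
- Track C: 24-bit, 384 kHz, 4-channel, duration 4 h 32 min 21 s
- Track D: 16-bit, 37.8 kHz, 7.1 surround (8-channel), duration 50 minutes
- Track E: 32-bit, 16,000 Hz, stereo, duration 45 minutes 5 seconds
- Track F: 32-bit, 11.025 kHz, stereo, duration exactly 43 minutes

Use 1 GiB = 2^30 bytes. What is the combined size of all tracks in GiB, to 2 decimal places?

292.51 GiB

Track A: 3 h 27 min 59 s = 12,479 s; 384,000 × 12,479 × 3 × 8 = 115,006,464,000 bytes.
Track B: 3 h 39 min 31 s = 13,171 s; 384,000 × 13,171 × 4 × 6 = 121,383,936,000 bytes.
Track C: 4 h 32 min 21 s = 16,341 s; 384,000 × 16,341 × 3 × 4 = 75,299,328,000 bytes.
Track D: 50 minutes = 3,000 s; 37,800 × 3,000 × 2 × 8 = 1,814,400,000 bytes.
Track E: 45 minutes 5 seconds = 2,705 s; 16,000 × 2,705 × 4 × 2 = 346,240,000 bytes.
Track F: exactly 43 minutes = 2,580 s; 11,025 × 2,580 × 4 × 2 = 227,556,000 bytes.
Total = 314,077,924,000 bytes = 292.51 GiB.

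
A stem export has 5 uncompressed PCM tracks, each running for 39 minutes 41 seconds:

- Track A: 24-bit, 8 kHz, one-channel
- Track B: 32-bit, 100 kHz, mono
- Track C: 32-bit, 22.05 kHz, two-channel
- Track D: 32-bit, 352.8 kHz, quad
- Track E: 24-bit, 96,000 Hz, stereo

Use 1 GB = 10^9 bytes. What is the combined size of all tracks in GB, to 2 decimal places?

39 minutes 41 seconds = 2,381 s.
Track A: 8,000 × 2,381 × 3 × 1 = 57,144,000 bytes.
Track B: 100,000 × 2,381 × 4 × 1 = 952,400,000 bytes.
Track C: 22,050 × 2,381 × 4 × 2 = 420,008,400 bytes.
Track D: 352,800 × 2,381 × 4 × 4 = 13,440,268,800 bytes.
Track E: 96,000 × 2,381 × 3 × 2 = 1,371,456,000 bytes.
Total = 16,241,277,200 bytes = 16.24 GB.

16.24 GB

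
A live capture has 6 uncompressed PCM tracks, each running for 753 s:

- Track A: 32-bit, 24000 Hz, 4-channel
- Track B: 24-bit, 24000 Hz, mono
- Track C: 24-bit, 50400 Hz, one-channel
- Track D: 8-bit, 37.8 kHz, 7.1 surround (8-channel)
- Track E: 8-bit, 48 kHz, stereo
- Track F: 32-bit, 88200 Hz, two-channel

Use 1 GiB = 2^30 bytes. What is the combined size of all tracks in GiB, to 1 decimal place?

Track A: 24,000 × 753 × 4 × 4 = 289,152,000 bytes.
Track B: 24,000 × 753 × 3 × 1 = 54,216,000 bytes.
Track C: 50,400 × 753 × 3 × 1 = 113,853,600 bytes.
Track D: 37,800 × 753 × 1 × 8 = 227,707,200 bytes.
Track E: 48,000 × 753 × 1 × 2 = 72,288,000 bytes.
Track F: 88,200 × 753 × 4 × 2 = 531,316,800 bytes.
Total = 1,288,533,600 bytes = 1.2 GiB.

1.2 GiB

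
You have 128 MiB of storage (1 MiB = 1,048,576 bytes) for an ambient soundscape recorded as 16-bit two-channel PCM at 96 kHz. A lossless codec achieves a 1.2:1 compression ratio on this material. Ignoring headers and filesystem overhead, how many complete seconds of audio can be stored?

419 seconds

Uncompressed byte rate = 96,000 × 2 × 2 = 384,000 bytes/s.
After 1.2:1 compression, effective rate ≈ 320000 bytes/s.
Capacity = 128 × 1,048,576 = 134,217,728 bytes.
134,217,728 / effective rate ≈ 419.43 s → 419 seconds.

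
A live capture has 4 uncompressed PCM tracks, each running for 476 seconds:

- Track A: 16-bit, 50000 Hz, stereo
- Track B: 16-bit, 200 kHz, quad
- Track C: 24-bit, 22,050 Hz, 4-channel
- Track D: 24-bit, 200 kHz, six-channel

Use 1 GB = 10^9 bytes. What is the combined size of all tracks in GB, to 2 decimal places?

Track A: 50,000 × 476 × 2 × 2 = 95,200,000 bytes.
Track B: 200,000 × 476 × 2 × 4 = 761,600,000 bytes.
Track C: 22,050 × 476 × 3 × 4 = 125,949,600 bytes.
Track D: 200,000 × 476 × 3 × 6 = 1,713,600,000 bytes.
Total = 2,696,349,600 bytes = 2.70 GB.

2.70 GB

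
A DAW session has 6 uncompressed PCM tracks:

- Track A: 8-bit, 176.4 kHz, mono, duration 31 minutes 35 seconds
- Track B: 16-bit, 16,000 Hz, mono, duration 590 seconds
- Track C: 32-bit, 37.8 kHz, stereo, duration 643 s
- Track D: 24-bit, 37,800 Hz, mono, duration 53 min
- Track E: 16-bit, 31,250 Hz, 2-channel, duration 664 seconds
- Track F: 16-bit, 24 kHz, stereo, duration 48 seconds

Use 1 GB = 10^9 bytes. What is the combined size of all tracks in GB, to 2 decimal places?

1.00 GB

Track A: 31 minutes 35 seconds = 1,895 s; 176,400 × 1,895 × 1 × 1 = 334,278,000 bytes.
Track B: 16,000 × 590 × 2 × 1 = 18,880,000 bytes.
Track C: 37,800 × 643 × 4 × 2 = 194,443,200 bytes.
Track D: 53 min = 3,180 s; 37,800 × 3,180 × 3 × 1 = 360,612,000 bytes.
Track E: 31,250 × 664 × 2 × 2 = 83,000,000 bytes.
Track F: 24,000 × 48 × 2 × 2 = 4,608,000 bytes.
Total = 995,821,200 bytes = 1.00 GB.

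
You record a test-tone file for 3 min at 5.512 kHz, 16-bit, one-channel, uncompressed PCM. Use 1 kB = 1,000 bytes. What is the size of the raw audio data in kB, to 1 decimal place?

Duration = 3 min = 180 s.
Bytes = 5,512 samples/s × 180 s × 2 bytes/sample × 1 ch = 1,984,320 bytes.
1,984,320 / 1,000 = 1984.3 kB.

1984.3 kB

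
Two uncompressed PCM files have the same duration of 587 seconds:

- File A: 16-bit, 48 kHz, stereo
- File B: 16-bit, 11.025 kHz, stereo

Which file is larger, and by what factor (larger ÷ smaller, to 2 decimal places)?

File A, by a factor of 4.35

File A: 48,000 × 2 × 2 = 192,000 bytes/s.
File B: 11,025 × 2 × 2 = 44,100 bytes/s.
File A is larger; ratio = 112,704,000 / 25,886,700 = 4.35.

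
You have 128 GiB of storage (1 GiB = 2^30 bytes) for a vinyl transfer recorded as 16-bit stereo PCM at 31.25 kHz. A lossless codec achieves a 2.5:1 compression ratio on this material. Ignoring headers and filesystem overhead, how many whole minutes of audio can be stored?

45,812 minutes

Uncompressed byte rate = 31,250 × 2 × 2 = 125,000 bytes/s.
After 2.5:1 compression, effective rate ≈ 50000 bytes/s.
Capacity = 128 × 1,073,741,824 = 137,438,953,472 bytes.
137,438,953,472 / effective rate ≈ 2748779.07 s → 45,812 minutes.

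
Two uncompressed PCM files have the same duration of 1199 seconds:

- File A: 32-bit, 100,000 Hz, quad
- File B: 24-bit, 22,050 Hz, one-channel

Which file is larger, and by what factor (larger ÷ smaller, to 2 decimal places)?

File A, by a factor of 24.19

File A: 100,000 × 4 × 4 = 1,600,000 bytes/s.
File B: 22,050 × 3 × 1 = 66,150 bytes/s.
File A is larger; ratio = 1,918,400,000 / 79,313,850 = 24.19.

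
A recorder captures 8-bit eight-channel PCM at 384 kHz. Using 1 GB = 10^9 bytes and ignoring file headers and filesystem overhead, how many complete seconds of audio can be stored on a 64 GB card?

20,833 seconds

Uncompressed byte rate = 384,000 × 1 × 8 = 3,072,000 bytes/s.
Capacity = 64 × 1,000,000,000 = 64,000,000,000 bytes.
64,000,000,000 / 3,072,000 ≈ 20833.33 s → 20,833 seconds.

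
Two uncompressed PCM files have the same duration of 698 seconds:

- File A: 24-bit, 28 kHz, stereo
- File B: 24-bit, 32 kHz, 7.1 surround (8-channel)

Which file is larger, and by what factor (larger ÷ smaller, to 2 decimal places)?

File B, by a factor of 4.57

File A: 28,000 × 3 × 2 = 168,000 bytes/s.
File B: 32,000 × 3 × 8 = 768,000 bytes/s.
File B is larger; ratio = 536,064,000 / 117,264,000 = 4.57.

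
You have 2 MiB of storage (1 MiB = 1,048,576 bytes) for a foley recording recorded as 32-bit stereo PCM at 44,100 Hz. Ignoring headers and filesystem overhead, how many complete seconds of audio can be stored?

Uncompressed byte rate = 44,100 × 4 × 2 = 352,800 bytes/s.
Capacity = 2 × 1,048,576 = 2,097,152 bytes.
2,097,152 / 352,800 ≈ 5.94 s → 5 seconds.

5 seconds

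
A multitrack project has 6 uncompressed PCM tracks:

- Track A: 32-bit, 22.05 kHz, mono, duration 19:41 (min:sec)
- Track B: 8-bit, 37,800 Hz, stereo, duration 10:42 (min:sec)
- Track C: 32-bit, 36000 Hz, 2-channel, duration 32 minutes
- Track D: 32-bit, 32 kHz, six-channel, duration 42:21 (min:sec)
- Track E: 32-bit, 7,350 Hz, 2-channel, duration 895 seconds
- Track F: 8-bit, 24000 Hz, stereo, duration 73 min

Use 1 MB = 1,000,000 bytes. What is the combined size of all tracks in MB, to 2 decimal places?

2920.01 MB

Track A: 19:41 (min:sec) = 1,181 s; 22,050 × 1,181 × 4 × 1 = 104,164,200 bytes.
Track B: 10:42 (min:sec) = 642 s; 37,800 × 642 × 1 × 2 = 48,535,200 bytes.
Track C: 32 minutes = 1,920 s; 36,000 × 1,920 × 4 × 2 = 552,960,000 bytes.
Track D: 42:21 (min:sec) = 2,541 s; 32,000 × 2,541 × 4 × 6 = 1,951,488,000 bytes.
Track E: 7,350 × 895 × 4 × 2 = 52,626,000 bytes.
Track F: 73 min = 4,380 s; 24,000 × 4,380 × 1 × 2 = 210,240,000 bytes.
Total = 2,920,013,400 bytes = 2920.01 MB.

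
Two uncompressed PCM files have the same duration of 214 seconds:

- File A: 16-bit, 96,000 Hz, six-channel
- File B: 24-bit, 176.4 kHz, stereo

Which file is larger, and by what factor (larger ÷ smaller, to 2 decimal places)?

File A: 96,000 × 2 × 6 = 1,152,000 bytes/s.
File B: 176,400 × 3 × 2 = 1,058,400 bytes/s.
File A is larger; ratio = 246,528,000 / 226,497,600 = 1.09.

File A, by a factor of 1.09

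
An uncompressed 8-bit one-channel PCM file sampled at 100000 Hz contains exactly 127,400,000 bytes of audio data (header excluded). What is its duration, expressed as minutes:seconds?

21:14

Byte rate = 100,000 × 1 × 1 = 100,000 bytes/s.
Duration = 127,400,000 / 100,000 = 1,274 s.
1,274 s = 21:14.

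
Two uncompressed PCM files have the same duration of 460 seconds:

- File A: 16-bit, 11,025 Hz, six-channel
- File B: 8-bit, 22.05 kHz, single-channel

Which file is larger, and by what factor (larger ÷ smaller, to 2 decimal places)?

File A, by a factor of 6.00

File A: 11,025 × 2 × 6 = 132,300 bytes/s.
File B: 22,050 × 1 × 1 = 22,050 bytes/s.
File A is larger; ratio = 60,858,000 / 10,143,000 = 6.00.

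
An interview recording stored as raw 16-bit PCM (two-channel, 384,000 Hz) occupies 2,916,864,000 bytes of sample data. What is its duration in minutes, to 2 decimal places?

31.65 minutes

Byte rate = 384,000 × 2 × 2 = 1,536,000 bytes/s.
Duration = 2,916,864,000 / 1,536,000 = 1,899 s.
1,899 s / 60 = 31.65 minutes.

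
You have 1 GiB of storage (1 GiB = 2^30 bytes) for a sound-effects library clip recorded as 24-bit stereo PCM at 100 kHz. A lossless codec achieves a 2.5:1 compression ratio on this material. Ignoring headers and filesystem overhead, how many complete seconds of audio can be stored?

4,473 seconds

Uncompressed byte rate = 100,000 × 3 × 2 = 600,000 bytes/s.
After 2.5:1 compression, effective rate ≈ 240000 bytes/s.
Capacity = 1 × 1,073,741,824 = 1,073,741,824 bytes.
1,073,741,824 / effective rate ≈ 4473.92 s → 4,473 seconds.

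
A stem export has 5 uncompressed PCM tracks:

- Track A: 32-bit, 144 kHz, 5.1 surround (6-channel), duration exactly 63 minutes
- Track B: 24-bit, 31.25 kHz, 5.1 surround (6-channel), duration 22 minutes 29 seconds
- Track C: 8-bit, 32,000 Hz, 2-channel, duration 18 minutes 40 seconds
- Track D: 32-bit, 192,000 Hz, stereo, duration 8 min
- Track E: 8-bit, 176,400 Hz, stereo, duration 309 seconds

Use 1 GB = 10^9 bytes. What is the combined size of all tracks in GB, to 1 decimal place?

14.7 GB

Track A: exactly 63 minutes = 3,780 s; 144,000 × 3,780 × 4 × 6 = 13,063,680,000 bytes.
Track B: 22 minutes 29 seconds = 1,349 s; 31,250 × 1,349 × 3 × 6 = 758,812,500 bytes.
Track C: 18 minutes 40 seconds = 1,120 s; 32,000 × 1,120 × 1 × 2 = 71,680,000 bytes.
Track D: 8 min = 480 s; 192,000 × 480 × 4 × 2 = 737,280,000 bytes.
Track E: 176,400 × 309 × 1 × 2 = 109,015,200 bytes.
Total = 14,740,467,700 bytes = 14.7 GB.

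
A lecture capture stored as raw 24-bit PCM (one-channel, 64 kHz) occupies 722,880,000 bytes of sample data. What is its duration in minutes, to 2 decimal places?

Byte rate = 64,000 × 3 × 1 = 192,000 bytes/s.
Duration = 722,880,000 / 192,000 = 3,765 s.
3,765 s / 60 = 62.75 minutes.

62.75 minutes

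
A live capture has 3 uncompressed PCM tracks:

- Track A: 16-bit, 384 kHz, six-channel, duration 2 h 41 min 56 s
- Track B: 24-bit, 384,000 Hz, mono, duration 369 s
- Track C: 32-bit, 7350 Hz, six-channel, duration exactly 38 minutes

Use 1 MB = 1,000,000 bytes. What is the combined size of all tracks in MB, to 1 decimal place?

45598.6 MB

Track A: 2 h 41 min 56 s = 9,716 s; 384,000 × 9,716 × 2 × 6 = 44,771,328,000 bytes.
Track B: 384,000 × 369 × 3 × 1 = 425,088,000 bytes.
Track C: exactly 38 minutes = 2,280 s; 7,350 × 2,280 × 4 × 6 = 402,192,000 bytes.
Total = 45,598,608,000 bytes = 45598.6 MB.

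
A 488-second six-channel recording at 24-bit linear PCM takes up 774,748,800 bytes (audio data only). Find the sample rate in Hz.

88,200 Hz

Bytes = sample_rate × seconds × bytes_per_sample × channels.
sample_rate = 774,748,800 / (488 × 3 × 6) = 774,748,800 / 8,784 = 88,200 Hz.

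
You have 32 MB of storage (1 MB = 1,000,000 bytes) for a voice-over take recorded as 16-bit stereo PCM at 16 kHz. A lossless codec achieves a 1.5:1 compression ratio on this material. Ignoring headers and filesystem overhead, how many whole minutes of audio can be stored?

12 minutes

Uncompressed byte rate = 16,000 × 2 × 2 = 64,000 bytes/s.
After 1.5:1 compression, effective rate ≈ 42666.67 bytes/s.
Capacity = 32 × 1,000,000 = 32,000,000 bytes.
32,000,000 / effective rate ≈ 750 s → 12 minutes.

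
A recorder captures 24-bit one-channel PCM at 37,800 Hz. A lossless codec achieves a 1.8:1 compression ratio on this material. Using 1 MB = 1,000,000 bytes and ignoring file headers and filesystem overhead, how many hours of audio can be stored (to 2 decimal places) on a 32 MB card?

Uncompressed byte rate = 37,800 × 3 × 1 = 113,400 bytes/s.
After 1.8:1 compression, effective rate ≈ 63000 bytes/s.
Capacity = 32 × 1,000,000 = 32,000,000 bytes.
32,000,000 / effective rate ≈ 507.94 s → 0.14 hours.

0.14 hours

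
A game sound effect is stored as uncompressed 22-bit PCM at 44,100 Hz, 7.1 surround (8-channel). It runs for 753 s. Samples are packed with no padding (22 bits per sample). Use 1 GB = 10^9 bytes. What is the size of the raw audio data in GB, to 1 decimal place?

Bits = 44,100 × 753 × 22 × 8 = 5,844,484,800 bits = 730,560,600 bytes.
730,560,600 / 1,000,000,000 = 0.7 GB.

0.7 GB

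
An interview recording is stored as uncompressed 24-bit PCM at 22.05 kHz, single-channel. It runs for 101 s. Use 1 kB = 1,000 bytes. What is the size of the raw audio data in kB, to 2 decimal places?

6681.15 kB

Bytes = 22,050 samples/s × 101 s × 3 bytes/sample × 1 ch = 6,681,150 bytes.
6,681,150 / 1,000 = 6681.15 kB.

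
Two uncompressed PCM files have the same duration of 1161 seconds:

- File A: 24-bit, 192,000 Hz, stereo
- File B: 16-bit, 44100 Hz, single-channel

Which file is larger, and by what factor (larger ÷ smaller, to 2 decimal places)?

File A: 192,000 × 3 × 2 = 1,152,000 bytes/s.
File B: 44,100 × 2 × 1 = 88,200 bytes/s.
File A is larger; ratio = 1,337,472,000 / 102,400,200 = 13.06.

File A, by a factor of 13.06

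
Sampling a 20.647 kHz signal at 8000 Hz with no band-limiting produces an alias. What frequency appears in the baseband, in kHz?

Nyquist = 8,000/2 = 4,000 Hz; 20,647 Hz exceeds it.
Alias = |20,647 − 3×8,000| = |20,647 − 24,000| = 3,353 Hz = 3.353 kHz.

3.353 kHz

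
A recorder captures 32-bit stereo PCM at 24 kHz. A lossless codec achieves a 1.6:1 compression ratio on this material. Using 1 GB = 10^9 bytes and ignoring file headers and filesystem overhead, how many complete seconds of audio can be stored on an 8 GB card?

Uncompressed byte rate = 24,000 × 4 × 2 = 192,000 bytes/s.
After 1.6:1 compression, effective rate ≈ 120000 bytes/s.
Capacity = 8 × 1,000,000,000 = 8,000,000,000 bytes.
8,000,000,000 / effective rate ≈ 66666.67 s → 66,666 seconds.

66,666 seconds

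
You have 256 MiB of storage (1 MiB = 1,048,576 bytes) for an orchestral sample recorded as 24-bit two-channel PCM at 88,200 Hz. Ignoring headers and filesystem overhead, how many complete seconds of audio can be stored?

Uncompressed byte rate = 88,200 × 3 × 2 = 529,200 bytes/s.
Capacity = 256 × 1,048,576 = 268,435,456 bytes.
268,435,456 / 529,200 ≈ 507.25 s → 507 seconds.

507 seconds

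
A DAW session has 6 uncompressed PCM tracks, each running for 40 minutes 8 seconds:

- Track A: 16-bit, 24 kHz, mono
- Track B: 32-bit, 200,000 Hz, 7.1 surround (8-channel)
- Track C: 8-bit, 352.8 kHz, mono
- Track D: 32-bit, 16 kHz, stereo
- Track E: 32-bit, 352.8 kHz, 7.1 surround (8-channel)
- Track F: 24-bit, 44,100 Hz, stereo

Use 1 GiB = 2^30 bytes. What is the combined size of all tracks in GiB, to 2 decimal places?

40 minutes 8 seconds = 2,408 s.
Track A: 24,000 × 2,408 × 2 × 1 = 115,584,000 bytes.
Track B: 200,000 × 2,408 × 4 × 8 = 15,411,200,000 bytes.
Track C: 352,800 × 2,408 × 1 × 1 = 849,542,400 bytes.
Track D: 16,000 × 2,408 × 4 × 2 = 308,224,000 bytes.
Track E: 352,800 × 2,408 × 4 × 8 = 27,185,356,800 bytes.
Track F: 44,100 × 2,408 × 3 × 2 = 637,156,800 bytes.
Total = 44,507,064,000 bytes = 41.45 GiB.

41.45 GiB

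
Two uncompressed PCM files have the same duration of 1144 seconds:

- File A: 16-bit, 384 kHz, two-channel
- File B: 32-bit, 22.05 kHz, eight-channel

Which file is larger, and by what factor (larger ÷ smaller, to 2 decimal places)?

File A: 384,000 × 2 × 2 = 1,536,000 bytes/s.
File B: 22,050 × 4 × 8 = 705,600 bytes/s.
File A is larger; ratio = 1,757,184,000 / 807,206,400 = 2.18.

File A, by a factor of 2.18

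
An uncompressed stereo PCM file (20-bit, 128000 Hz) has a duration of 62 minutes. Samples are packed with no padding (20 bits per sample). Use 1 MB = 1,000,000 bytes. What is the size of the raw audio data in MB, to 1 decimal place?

2380.8 MB

Duration = 62 minutes = 3,720 s.
Bits = 128,000 × 3,720 × 20 × 2 = 19,046,400,000 bits = 2,380,800,000 bytes.
2,380,800,000 / 1,000,000 = 2380.8 MB.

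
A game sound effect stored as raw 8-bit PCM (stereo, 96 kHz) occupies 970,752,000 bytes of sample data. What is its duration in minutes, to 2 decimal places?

Byte rate = 96,000 × 1 × 2 = 192,000 bytes/s.
Duration = 970,752,000 / 192,000 = 5,056 s.
5,056 s / 60 = 84.27 minutes.

84.27 minutes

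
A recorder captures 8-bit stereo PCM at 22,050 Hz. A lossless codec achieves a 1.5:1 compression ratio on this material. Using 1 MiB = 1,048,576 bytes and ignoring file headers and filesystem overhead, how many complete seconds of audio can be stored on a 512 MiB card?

18,260 seconds

Uncompressed byte rate = 22,050 × 1 × 2 = 44,100 bytes/s.
After 1.5:1 compression, effective rate ≈ 29400 bytes/s.
Capacity = 512 × 1,048,576 = 536,870,912 bytes.
536,870,912 / effective rate ≈ 18260.92 s → 18,260 seconds.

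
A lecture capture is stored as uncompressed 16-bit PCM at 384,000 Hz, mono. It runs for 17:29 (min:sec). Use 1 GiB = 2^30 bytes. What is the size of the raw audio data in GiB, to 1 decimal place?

0.8 GiB

Duration = 17:29 (min:sec) = 1,049 s.
Bytes = 384,000 samples/s × 1,049 s × 2 bytes/sample × 1 ch = 805,632,000 bytes.
805,632,000 / 1,073,741,824 = 0.8 GiB.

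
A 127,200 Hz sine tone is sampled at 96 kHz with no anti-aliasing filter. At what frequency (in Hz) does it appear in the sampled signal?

31,200 Hz

Nyquist = 96,000/2 = 48,000 Hz; 127,200 Hz exceeds it.
Alias = |127,200 − 1×96,000| = |127,200 − 96,000| = 31,200 Hz.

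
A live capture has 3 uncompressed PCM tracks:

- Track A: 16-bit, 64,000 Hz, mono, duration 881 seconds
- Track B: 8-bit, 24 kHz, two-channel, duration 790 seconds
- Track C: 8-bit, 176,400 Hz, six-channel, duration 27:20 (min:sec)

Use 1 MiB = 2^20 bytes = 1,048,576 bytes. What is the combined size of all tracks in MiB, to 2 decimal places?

1799.07 MiB

Track A: 64,000 × 881 × 2 × 1 = 112,768,000 bytes.
Track B: 24,000 × 790 × 1 × 2 = 37,920,000 bytes.
Track C: 27:20 (min:sec) = 1,640 s; 176,400 × 1,640 × 1 × 6 = 1,735,776,000 bytes.
Total = 1,886,464,000 bytes = 1799.07 MiB.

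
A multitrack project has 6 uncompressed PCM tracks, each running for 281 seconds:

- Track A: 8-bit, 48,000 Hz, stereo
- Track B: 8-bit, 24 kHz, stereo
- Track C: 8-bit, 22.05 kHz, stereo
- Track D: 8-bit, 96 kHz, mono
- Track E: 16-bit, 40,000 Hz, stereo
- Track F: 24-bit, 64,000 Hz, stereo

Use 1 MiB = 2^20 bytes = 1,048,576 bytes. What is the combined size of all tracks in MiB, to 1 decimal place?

Track A: 48,000 × 281 × 1 × 2 = 26,976,000 bytes.
Track B: 24,000 × 281 × 1 × 2 = 13,488,000 bytes.
Track C: 22,050 × 281 × 1 × 2 = 12,392,100 bytes.
Track D: 96,000 × 281 × 1 × 1 = 26,976,000 bytes.
Track E: 40,000 × 281 × 2 × 2 = 44,960,000 bytes.
Track F: 64,000 × 281 × 3 × 2 = 107,904,000 bytes.
Total = 232,696,100 bytes = 221.9 MiB.

221.9 MiB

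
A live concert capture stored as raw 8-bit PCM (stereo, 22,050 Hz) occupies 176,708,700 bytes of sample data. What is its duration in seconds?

Byte rate = 22,050 × 1 × 2 = 44,100 bytes/s.
Duration = 176,708,700 / 44,100 = 4,007 s.

4,007 seconds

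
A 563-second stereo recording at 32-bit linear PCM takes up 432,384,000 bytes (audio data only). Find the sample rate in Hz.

Bytes = sample_rate × seconds × bytes_per_sample × channels.
sample_rate = 432,384,000 / (563 × 4 × 2) = 432,384,000 / 4,504 = 96,000 Hz.

96,000 Hz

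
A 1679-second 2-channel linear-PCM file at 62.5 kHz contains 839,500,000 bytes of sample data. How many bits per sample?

32 bits

Bytes per sample = 839,500,000 / (62,500 × 1,679 × 2) = 839,500,000 / 209,875,000 = 4.
Bit depth = 4 × 8 = 32 bits.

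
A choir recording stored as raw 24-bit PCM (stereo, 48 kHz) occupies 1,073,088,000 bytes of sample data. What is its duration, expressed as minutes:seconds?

62:06

Byte rate = 48,000 × 3 × 2 = 288,000 bytes/s.
Duration = 1,073,088,000 / 288,000 = 3,726 s.
3,726 s = 62:06.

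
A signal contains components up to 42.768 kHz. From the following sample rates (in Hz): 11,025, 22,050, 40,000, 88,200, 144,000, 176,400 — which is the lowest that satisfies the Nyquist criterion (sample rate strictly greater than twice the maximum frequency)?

Need sample rate > 2 × 42,768 = 85,536 Hz.
Lowest listed rate above 85,536 Hz is 88,200 Hz.

88,200 Hz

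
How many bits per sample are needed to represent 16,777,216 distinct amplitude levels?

log2(16,777,216) = 24.

24 bits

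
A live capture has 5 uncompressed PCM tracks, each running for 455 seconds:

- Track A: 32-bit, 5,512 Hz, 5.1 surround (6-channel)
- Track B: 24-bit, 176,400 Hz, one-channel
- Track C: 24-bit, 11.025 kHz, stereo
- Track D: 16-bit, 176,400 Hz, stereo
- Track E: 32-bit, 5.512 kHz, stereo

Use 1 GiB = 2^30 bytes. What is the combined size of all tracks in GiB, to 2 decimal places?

0.63 GiB

Track A: 5,512 × 455 × 4 × 6 = 60,191,040 bytes.
Track B: 176,400 × 455 × 3 × 1 = 240,786,000 bytes.
Track C: 11,025 × 455 × 3 × 2 = 30,098,250 bytes.
Track D: 176,400 × 455 × 2 × 2 = 321,048,000 bytes.
Track E: 5,512 × 455 × 4 × 2 = 20,063,680 bytes.
Total = 672,186,970 bytes = 0.63 GiB.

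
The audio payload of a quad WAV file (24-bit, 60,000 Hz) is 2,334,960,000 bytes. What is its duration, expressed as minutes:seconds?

Byte rate = 60,000 × 3 × 4 = 720,000 bytes/s.
Duration = 2,334,960,000 / 720,000 = 3,243 s.
3,243 s = 54:03.

54:03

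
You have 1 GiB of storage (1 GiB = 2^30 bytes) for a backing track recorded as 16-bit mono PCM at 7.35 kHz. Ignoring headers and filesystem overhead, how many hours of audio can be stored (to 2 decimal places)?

20.29 hours

Uncompressed byte rate = 7,350 × 2 × 1 = 14,700 bytes/s.
Capacity = 1 × 1,073,741,824 = 1,073,741,824 bytes.
1,073,741,824 / 14,700 ≈ 73043.66 s → 20.29 hours.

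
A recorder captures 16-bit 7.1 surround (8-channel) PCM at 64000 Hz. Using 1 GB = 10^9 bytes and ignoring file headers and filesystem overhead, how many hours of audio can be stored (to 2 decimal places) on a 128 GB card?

Uncompressed byte rate = 64,000 × 2 × 8 = 1,024,000 bytes/s.
Capacity = 128 × 1,000,000,000 = 128,000,000,000 bytes.
128,000,000,000 / 1,024,000 ≈ 125000 s → 34.72 hours.

34.72 hours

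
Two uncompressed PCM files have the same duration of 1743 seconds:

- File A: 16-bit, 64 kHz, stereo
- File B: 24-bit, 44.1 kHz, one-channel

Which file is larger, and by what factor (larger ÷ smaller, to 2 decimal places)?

File A, by a factor of 1.93

File A: 64,000 × 2 × 2 = 256,000 bytes/s.
File B: 44,100 × 3 × 1 = 132,300 bytes/s.
File A is larger; ratio = 446,208,000 / 230,598,900 = 1.93.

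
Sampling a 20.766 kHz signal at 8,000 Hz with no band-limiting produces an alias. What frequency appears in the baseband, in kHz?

3.234 kHz

Nyquist = 8,000/2 = 4,000 Hz; 20,766 Hz exceeds it.
Alias = |20,766 − 3×8,000| = |20,766 − 24,000| = 3,234 Hz = 3.234 kHz.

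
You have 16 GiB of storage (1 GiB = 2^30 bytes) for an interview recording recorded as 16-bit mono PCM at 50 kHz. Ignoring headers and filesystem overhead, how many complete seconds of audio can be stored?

171,798 seconds

Uncompressed byte rate = 50,000 × 2 × 1 = 100,000 bytes/s.
Capacity = 16 × 1,073,741,824 = 17,179,869,184 bytes.
17,179,869,184 / 100,000 ≈ 171798.69 s → 171,798 seconds.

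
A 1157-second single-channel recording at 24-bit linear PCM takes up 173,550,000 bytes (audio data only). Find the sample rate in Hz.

Bytes = sample_rate × seconds × bytes_per_sample × channels.
sample_rate = 173,550,000 / (1,157 × 3 × 1) = 173,550,000 / 3,471 = 50,000 Hz.

50,000 Hz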